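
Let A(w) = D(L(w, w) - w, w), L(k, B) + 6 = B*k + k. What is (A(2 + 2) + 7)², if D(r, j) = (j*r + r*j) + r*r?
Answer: 34969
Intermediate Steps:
L(k, B) = -6 + k + B*k (L(k, B) = -6 + (B*k + k) = -6 + (k + B*k) = -6 + k + B*k)
D(r, j) = r² + 2*j*r (D(r, j) = (j*r + j*r) + r² = 2*j*r + r² = r² + 2*j*r)
A(w) = (-6 + w²)*(-6 + w² + 2*w) (A(w) = ((-6 + w + w*w) - w)*(((-6 + w + w*w) - w) + 2*w) = ((-6 + w + w²) - w)*(((-6 + w + w²) - w) + 2*w) = (-6 + w²)*((-6 + w²) + 2*w) = (-6 + w²)*(-6 + w² + 2*w))
(A(2 + 2) + 7)² = ((-6 + (2 + 2)²)*(-6 + (2 + 2)² + 2*(2 + 2)) + 7)² = ((-6 + 4²)*(-6 + 4² + 2*4) + 7)² = ((-6 + 16)*(-6 + 16 + 8) + 7)² = (10*18 + 7)² = (180 + 7)² = 187² = 34969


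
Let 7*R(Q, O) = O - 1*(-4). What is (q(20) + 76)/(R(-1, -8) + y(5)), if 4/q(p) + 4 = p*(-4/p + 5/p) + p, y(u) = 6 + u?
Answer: 9072/1241 ≈ 7.3102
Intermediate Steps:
R(Q, O) = 4/7 + O/7 (R(Q, O) = (O - 1*(-4))/7 = (O + 4)/7 = (4 + O)/7 = 4/7 + O/7)
q(p) = 4/(-3 + p) (q(p) = 4/(-4 + (p*(-4/p + 5/p) + p)) = 4/(-4 + (p/p + p)) = 4/(-4 + (1 + p)) = 4/(-3 + p))
(q(20) + 76)/(R(-1, -8) + y(5)) = (4/(-3 + 20) + 76)/((4/7 + (⅐)*(-8)) + (6 + 5)) = (4/17 + 76)/((4/7 - 8/7) + 11) = (4*(1/17) + 76)/(-4/7 + 11) = (4/17 + 76)/(73/7) = (1296/17)*(7/73) = 9072/1241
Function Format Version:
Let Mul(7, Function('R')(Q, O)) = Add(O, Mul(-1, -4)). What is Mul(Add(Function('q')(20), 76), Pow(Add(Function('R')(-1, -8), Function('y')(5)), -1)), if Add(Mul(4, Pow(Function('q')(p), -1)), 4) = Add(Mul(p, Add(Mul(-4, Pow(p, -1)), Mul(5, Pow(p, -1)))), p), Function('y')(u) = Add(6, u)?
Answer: Rational(9072, 1241) ≈ 7.3102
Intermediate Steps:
Function('R')(Q, O) = Add(Rational(4, 7), Mul(Rational(1, 7), O)) (Function('R')(Q, O) = Mul(Rational(1, 7), Add(O, Mul(-1, -4))) = Mul(Rational(1, 7), Add(O, 4)) = Mul(Rational(1, 7), Add(4, O)) = Add(Rational(4, 7), Mul(Rational(1, 7), O)))
Function('q')(p) = Mul(4, Pow(Add(-3, p), -1)) (Function('q')(p) = Mul(4, Pow(Add(-4, Add(Mul(p, Add(Mul(-4, Pow(p, -1)), Mul(5, Pow(p, -1)))), p)), -1)) = Mul(4, Pow(Add(-4, Add(Mul(p, Pow(p, -1)), p)), -1)) = Mul(4, Pow(Add(-4, Add(1, p)), -1)) = Mul(4, Pow(Add(-3, p), -1)))
Mul(Add(Function('q')(20), 76), Pow(Add(Function('R')(-1, -8), Function('y')(5)), -1)) = Mul(Add(Mul(4, Pow(Add(-3, 20), -1)), 76), Pow(Add(Add(Rational(4, 7), Mul(Rational(1, 7), -8)), Add(6, 5)), -1)) = Mul(Add(Mul(4, Pow(17, -1)), 76), Pow(Add(Add(Rational(4, 7), Rational(-8, 7)), 11), -1)) = Mul(Add(Mul(4, Rational(1, 17)), 76), Pow(Add(Rational(-4, 7), 11), -1)) = Mul(Add(Rational(4, 17), 76), Pow(Rational(73, 7), -1)) = Mul(Rational(1296, 17), Rational(7, 73)) = Rational(9072, 1241)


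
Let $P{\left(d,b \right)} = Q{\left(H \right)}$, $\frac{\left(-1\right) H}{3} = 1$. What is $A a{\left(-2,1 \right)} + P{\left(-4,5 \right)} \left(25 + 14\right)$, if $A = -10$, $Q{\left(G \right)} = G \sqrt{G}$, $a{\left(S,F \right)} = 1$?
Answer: $-10 - 117 i \sqrt{3} \approx -10.0 - 202.65 i$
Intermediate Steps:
$H = -3$ ($H = \left(-3\right) 1 = -3$)
$Q{\left(G \right)} = G^{\frac{3}{2}}$
$P{\left(d,b \right)} = - 3 i \sqrt{3}$ ($P{\left(d,b \right)} = \left(-3\right)^{\frac{3}{2}} = - 3 i \sqrt{3}$)
$A a{\left(-2,1 \right)} + P{\left(-4,5 \right)} \left(25 + 14\right) = \left(-10\right) 1 + - 3 i \sqrt{3} \left(25 + 14\right) = -10 + - 3 i \sqrt{3} \cdot 39 = -10 - 117 i \sqrt{3}$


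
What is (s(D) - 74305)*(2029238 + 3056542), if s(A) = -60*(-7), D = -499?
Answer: -375762855300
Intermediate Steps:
s(A) = 420
(s(D) - 74305)*(2029238 + 3056542) = (420 - 74305)*(2029238 + 3056542) = -73885*5085780 = -375762855300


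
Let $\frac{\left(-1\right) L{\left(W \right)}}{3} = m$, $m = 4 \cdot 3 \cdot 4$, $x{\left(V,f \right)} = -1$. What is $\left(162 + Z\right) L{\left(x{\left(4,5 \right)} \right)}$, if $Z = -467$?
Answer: $43920$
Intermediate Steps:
$m = 48$ ($m = 12 \cdot 4 = 48$)
$L{\left(W \right)} = -144$ ($L{\left(W \right)} = \left(-3\right) 48 = -144$)
$\left(162 + Z\right) L{\left(x{\left(4,5 \right)} \right)} = \left(162 - 467\right) \left(-144\right) = \left(-305\right) \left(-144\right) = 43920$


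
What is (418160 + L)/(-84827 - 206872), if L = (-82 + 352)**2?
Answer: -491060/291699 ≈ -1.6834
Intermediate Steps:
L = 72900 (L = 270**2 = 72900)
(418160 + L)/(-84827 - 206872) = (418160 + 72900)/(-84827 - 206872) = 491060/(-291699) = 491060*(-1/291699) = -491060/291699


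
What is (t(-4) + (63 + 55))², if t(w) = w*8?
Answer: 7396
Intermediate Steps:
t(w) = 8*w
(t(-4) + (63 + 55))² = (8*(-4) + (63 + 55))² = (-32 + 118)² = 86² = 7396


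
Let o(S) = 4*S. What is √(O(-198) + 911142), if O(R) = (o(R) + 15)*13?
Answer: √901041 ≈ 949.23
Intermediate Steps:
O(R) = 195 + 52*R (O(R) = (4*R + 15)*13 = (15 + 4*R)*13 = 195 + 52*R)
√(O(-198) + 911142) = √((195 + 52*(-198)) + 911142) = √((195 - 10296) + 911142) = √(-10101 + 911142) = √901041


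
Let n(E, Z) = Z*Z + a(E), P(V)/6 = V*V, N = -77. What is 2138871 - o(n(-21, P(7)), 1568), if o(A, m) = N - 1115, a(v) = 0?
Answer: 2140063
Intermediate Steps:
P(V) = 6*V² (P(V) = 6*(V*V) = 6*V²)
n(E, Z) = Z² (n(E, Z) = Z*Z + 0 = Z² + 0 = Z²)
o(A, m) = -1192 (o(A, m) = -77 - 1115 = -1192)
2138871 - o(n(-21, P(7)), 1568) = 2138871 - 1*(-1192) = 2138871 + 1192 = 2140063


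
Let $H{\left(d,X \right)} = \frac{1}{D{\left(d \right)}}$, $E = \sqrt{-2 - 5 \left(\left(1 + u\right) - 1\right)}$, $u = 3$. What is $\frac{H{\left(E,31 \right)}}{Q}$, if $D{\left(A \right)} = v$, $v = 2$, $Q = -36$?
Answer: $- \frac{1}{72} \approx -0.013889$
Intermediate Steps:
$D{\left(A \right)} = 2$
$E = i \sqrt{17}$ ($E = \sqrt{-2 - 5 \left(\left(1 + 3\right) - 1\right)} = \sqrt{-2 - 5 \left(4 - 1\right)} = \sqrt{-2 - 15} = \sqrt{-17} = i \sqrt{17} \approx 4.1231 i$)
$H{\left(d,X \right)} = \frac{1}{2}$
$\frac{H{\left(E,31 \right)}}{Q} = \frac{1}{2 \left(-36\right)} = \frac{1}{2} \left(- \frac{1}{36}\right) = - \frac{1}{72}$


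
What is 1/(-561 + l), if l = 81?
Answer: -1/480 ≈ -0.0020833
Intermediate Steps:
1/(-561 + l) = 1/(-561 + 81) = 1/(-480) = -1/480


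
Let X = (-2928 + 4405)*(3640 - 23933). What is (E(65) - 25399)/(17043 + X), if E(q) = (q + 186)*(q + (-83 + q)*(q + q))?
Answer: 298212/14977859 ≈ 0.019910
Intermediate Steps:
X = -29972761 (X = 1477*(-20293) = -29972761)
E(q) = (186 + q)*(q + 2*q*(-83 + q)) (E(q) = (186 + q)*(q + (-83 + q)*(2*q)) = (186 + q)*(q + 2*q*(-83 + q)))
(E(65) - 25399)/(17043 + X) = (65*(-30690 + 2*65**2 + 207*65) - 25399)/(17043 - 29972761) = (65*(-30690 + 2*4225 + 13455) - 25399)/(-29955718) = (65*(-30690 + 8450 + 13455) - 25399)*(-1/29955718) = (65*(-8785) - 25399)*(-1/29955718) = (-571025 - 25399)*(-1/29955718) = -596424*(-1/29955718) = 298212/14977859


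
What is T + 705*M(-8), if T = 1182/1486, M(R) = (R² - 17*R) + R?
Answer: 100573071/743 ≈ 1.3536e+5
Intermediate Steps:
M(R) = R² - 16*R
T = 591/743 (T = 1182*(1/1486) = 591/743 ≈ 0.79542)
T + 705*M(-8) = 591/743 + 705*(-8*(-16 - 8)) = 591/743 + 705*(-8*(-24)) = 591/743 + 705*192 = 591/743 + 135360 = 100573071/743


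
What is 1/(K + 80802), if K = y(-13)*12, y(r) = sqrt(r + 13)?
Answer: 1/80802 ≈ 1.2376e-5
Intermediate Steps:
y(r) = sqrt(13 + r)
K = 0 (K = sqrt(13 - 13)*12 = sqrt(0)*12 = 0*12 = 0)
1/(K + 80802) = 1/(0 + 80802) = 1/80802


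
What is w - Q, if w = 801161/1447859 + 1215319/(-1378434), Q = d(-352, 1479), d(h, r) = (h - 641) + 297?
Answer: 1388406275682829/1995778072806 ≈ 695.67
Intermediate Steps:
d(h, r) = -344 + h (d(h, r) = (-641 + h) + 297 = -344 + h)
Q = -696 (Q = -344 - 352 = -696)
w = -655262990147/1995778072806 (w = 801161*(1/1447859) + 1215319*(-1/1378434) = 801161/1447859 - 1215319/1378434 = -655262990147/1995778072806 ≈ -0.32832)
w - Q = -655262990147/1995778072806 - 1*(-696) = -655262990147/1995778072806 + 696 = 1388406275682829/1995778072806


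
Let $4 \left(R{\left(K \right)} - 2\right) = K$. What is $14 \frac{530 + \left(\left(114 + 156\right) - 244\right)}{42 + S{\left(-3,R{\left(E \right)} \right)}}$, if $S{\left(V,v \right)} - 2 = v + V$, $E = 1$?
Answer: $\frac{31136}{173} \approx 179.98$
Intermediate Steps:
$R{\left(K \right)} = 2 + \frac{K}{4}$
$S{\left(V,v \right)} = 2 + V + v$ ($S{\left(V,v \right)} = 2 + \left(v + V\right) = 2 + \left(V + v\right) = 2 + V + v$)
$14 \frac{530 + \left(\left(114 + 156\right) - 244\right)}{42 + S{\left(-3,R{\left(E \right)} \right)}} = 14 \frac{530 + \left(\left(114 + 156\right) - 244\right)}{42 + \left(2 - 3 + \left(2 + \frac{1}{4} \cdot 1\right)\right)} = 14 \frac{530 + \left(270 - 244\right)}{42 + \left(2 - 3 + \left(2 + \frac{1}{4}\right)\right)} = 14 \frac{530 + 26}{42 + \left(2 - 3 + \frac{9}{4}\right)} = 14 \frac{556}{42 + \frac{5}{4}} = 14 \frac{556}{\frac{173}{4}} = 14 \cdot 556 \cdot \frac{4}{173} = 14 \cdot \frac{2224}{173} = \frac{31136}{173}$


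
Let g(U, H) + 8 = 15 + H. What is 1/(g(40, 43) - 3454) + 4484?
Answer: 15263535/3404 ≈ 4484.0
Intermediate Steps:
g(U, H) = 7 + H (g(U, H) = -8 + (15 + H) = 7 + H)
1/(g(40, 43) - 3454) + 4484 = 1/((7 + 43) - 3454) + 4484 = 1/(50 - 3454) + 4484 = 1/(-3404) + 4484 = -1/3404 + 4484 = 15263535/3404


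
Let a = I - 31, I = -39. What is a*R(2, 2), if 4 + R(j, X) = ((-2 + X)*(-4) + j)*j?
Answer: 0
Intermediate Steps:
R(j, X) = -4 + j*(8 + j - 4*X) (R(j, X) = -4 + ((-2 + X)*(-4) + j)*j = -4 + ((8 - 4*X) + j)*j = -4 + (8 + j - 4*X)*j = -4 + j*(8 + j - 4*X))
a = -70 (a = -39 - 31 = -70)
a*R(2, 2) = -70*(-4 + 2**2 + 8*2 - 4*2*2) = -70*(-4 + 4 + 16 - 16) = -70*0 = 0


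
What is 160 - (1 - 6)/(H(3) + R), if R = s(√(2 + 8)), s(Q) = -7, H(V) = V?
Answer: 635/4 ≈ 158.75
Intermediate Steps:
R = -7
160 - (1 - 6)/(H(3) + R) = 160 - (1 - 6)/(3 - 7) = 160 - (-5)/(-4) = 160 - (-5)*(-1)/4 = 160 - 1*5/4 = 160 - 5/4 = 635/4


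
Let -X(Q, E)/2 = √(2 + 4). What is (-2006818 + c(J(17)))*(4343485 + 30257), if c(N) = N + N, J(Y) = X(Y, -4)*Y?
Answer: -8777304172956 - 297414456*√6 ≈ -8.7780e+12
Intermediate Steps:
X(Q, E) = -2*√6 (X(Q, E) = -2*√(2 + 4) = -2*√6)
J(Y) = -2*Y*√6 (J(Y) = (-2*√6)*Y = -2*Y*√6)
c(N) = 2*N
(-2006818 + c(J(17)))*(4343485 + 30257) = (-2006818 + 2*(-2*17*√6))*(4343485 + 30257) = (-2006818 + 2*(-34*√6))*4373742 = (-2006818 - 68*√6)*4373742 = -8777304172956 - 297414456*√6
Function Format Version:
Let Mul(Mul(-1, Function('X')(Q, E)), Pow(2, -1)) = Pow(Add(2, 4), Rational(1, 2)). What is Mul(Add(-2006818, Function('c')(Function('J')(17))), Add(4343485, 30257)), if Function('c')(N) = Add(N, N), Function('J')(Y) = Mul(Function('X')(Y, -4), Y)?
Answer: Add(-8777304172956, Mul(-297414456, Pow(6, Rational(1, 2)))) ≈ -8.7780e+12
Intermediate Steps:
Function('X')(Q, E) = Mul(-2, Pow(6, Rational(1, 2))) (Function('X')(Q, E) = Mul(-2, Pow(Add(2, 4), Rational(1, 2))) = Mul(-2, Pow(6, Rational(1, 2))))
Function('J')(Y) = Mul(-2, Y, Pow(6, Rational(1, 2))) (Function('J')(Y) = Mul(Mul(-2, Pow(6, Rational(1, 2))), Y) = Mul(-2, Y, Pow(6, Rational(1, 2))))
Function('c')(N) = Mul(2, N)
Mul(Add(-2006818, Function('c')(Function('J')(17))), Add(4343485, 30257)) = Mul(Add(-2006818, Mul(2, Mul(-2, 17, Pow(6, Rational(1, 2))))), Add(4343485, 30257)) = Mul(Add(-2006818, Mul(2, Mul(-34, Pow(6, Rational(1, 2))))), 4373742) = Mul(Add(-2006818, Mul(-68, Pow(6, Rational(1, 2)))), 4373742) = Add(-8777304172956, Mul(-297414456, Pow(6, Rational(1, 2))))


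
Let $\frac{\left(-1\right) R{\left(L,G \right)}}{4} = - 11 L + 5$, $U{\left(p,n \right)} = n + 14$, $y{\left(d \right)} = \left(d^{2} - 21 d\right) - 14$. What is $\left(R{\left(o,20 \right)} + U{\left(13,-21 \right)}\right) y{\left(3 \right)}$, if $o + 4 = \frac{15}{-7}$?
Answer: $\frac{141508}{7} \approx 20215.0$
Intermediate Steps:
$o = - \frac{43}{7}$ ($o = -4 + \frac{15}{-7} = -4 + 15 \left(- \frac{1}{7}\right) = -4 - \frac{15}{7} = - \frac{43}{7} \approx -6.1429$)
$y{\left(d \right)} = -14 + d^{2} - 21 d$
$U{\left(p,n \right)} = 14 + n$
$R{\left(L,G \right)} = -20 + 44 L$ ($R{\left(L,G \right)} = - 4 \left(- 11 L + 5\right) = - 4 \left(5 - 11 L\right) = -20 + 44 L$)
$\left(R{\left(o,20 \right)} + U{\left(13,-21 \right)}\right) y{\left(3 \right)} = \left(\left(-20 + 44 \left(- \frac{43}{7}\right)\right) + \left(14 - 21\right)\right) \left(-14 + 3^{2} - 63\right) = \left(\left(-20 - \frac{1892}{7}\right) - 7\right) \left(-14 + 9 - 63\right) = \left(- \frac{2032}{7} - 7\right) \left(-68\right) = \left(- \frac{2081}{7}\right) \left(-68\right) = \frac{141508}{7}$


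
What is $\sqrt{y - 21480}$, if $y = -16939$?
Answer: $i \sqrt{38419} \approx 196.01 i$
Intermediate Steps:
$\sqrt{y - 21480} = \sqrt{-16939 - 21480} = \sqrt{-38419} = i \sqrt{38419}$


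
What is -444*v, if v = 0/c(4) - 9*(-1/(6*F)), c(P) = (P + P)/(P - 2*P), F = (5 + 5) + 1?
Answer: -666/11 ≈ -60.545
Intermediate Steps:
F = 11 (F = 10 + 1 = 11)
c(P) = -2 (c(P) = (2*P)/((-P)) = (2*P)*(-1/P) = -2)
v = 3/22 (v = 0/(-2) - 9/((-6*11)) = 0*(-1/2) - 9/(-66) = 0 - 9*(-1/66) = 0 + 3/22 = 3/22 ≈ 0.13636)
-444*v = -444*3/22 = -666/11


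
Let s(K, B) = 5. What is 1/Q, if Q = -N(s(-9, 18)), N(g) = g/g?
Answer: -1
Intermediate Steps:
N(g) = 1
Q = -1 (Q = -1*1 = -1)
1/Q = 1/(-1) = -1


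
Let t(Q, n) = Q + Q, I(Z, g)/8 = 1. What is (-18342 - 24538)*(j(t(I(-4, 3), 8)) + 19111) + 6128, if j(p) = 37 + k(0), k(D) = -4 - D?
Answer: -820888592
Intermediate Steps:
I(Z, g) = 8 (I(Z, g) = 8*1 = 8)
t(Q, n) = 2*Q
j(p) = 33 (j(p) = 37 + (-4 - 1*0) = 37 + (-4 + 0) = 37 - 4 = 33)
(-18342 - 24538)*(j(t(I(-4, 3), 8)) + 19111) + 6128 = (-18342 - 24538)*(33 + 19111) + 6128 = -42880*19144 + 6128 = -820894720 + 6128 = -820888592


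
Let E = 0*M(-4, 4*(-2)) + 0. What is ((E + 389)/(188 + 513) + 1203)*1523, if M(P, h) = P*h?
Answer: 1284942916/701 ≈ 1.8330e+6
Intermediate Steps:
E = 0 (E = 0*(-16*(-2)) + 0 = 0*(-4*(-8)) + 0 = 0*32 + 0 = 0 + 0 = 0)
((E + 389)/(188 + 513) + 1203)*1523 = ((0 + 389)/(188 + 513) + 1203)*1523 = (389/701 + 1203)*1523 = (843692/701)*1523 = 1284942916/701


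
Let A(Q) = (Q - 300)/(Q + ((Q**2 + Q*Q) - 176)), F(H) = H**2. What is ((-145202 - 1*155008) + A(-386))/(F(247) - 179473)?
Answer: 911137357/359538240 ≈ 2.5342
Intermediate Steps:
A(Q) = (-300 + Q)/(-176 + Q + 2*Q**2) (A(Q) = (-300 + Q)/(Q + ((Q**2 + Q**2) - 176)) = (-300 + Q)/(Q + (2*Q**2 - 176)) = (-300 + Q)/(Q + (-176 + 2*Q**2)) = (-300 + Q)/(-176 + Q + 2*Q**2))
((-145202 - 1*155008) + A(-386))/(F(247) - 179473) = ((-145202 - 1*155008) + (-300 - 386)/(-176 - 386 + 2*(-386)**2))/(247**2 - 179473) = ((-145202 - 155008) - 686/(-176 - 386 + 2*148996))/(61009 - 179473) = (-300210 - 686/(-176 - 386 + 297992))/(-118464) = (-300210 - 686/297430)*(-1/118464) = (-300210 + (1/297430)*(-686))*(-1/118464) = (-300210 - 7/3035)*(-1/118464) = -911137357/3035*(-1/118464) = 911137357/359538240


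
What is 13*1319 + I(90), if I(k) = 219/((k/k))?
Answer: 17366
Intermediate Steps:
I(k) = 219 (I(k) = 219/1 = 219*1 = 219)
13*1319 + I(90) = 13*1319 + 219 = 17147 + 219 = 17366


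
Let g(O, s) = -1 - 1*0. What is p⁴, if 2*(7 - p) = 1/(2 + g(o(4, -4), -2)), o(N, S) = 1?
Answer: 28561/16 ≈ 1785.1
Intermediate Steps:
g(O, s) = -1 (g(O, s) = -1 + 0 = -1)
p = 13/2 (p = 7 - 1/(2*(2 - 1)) = 7 - ½/1 = 7 - ½*1 = 7 - ½ = 13/2 ≈ 6.5000)
p⁴ = (13/2)⁴ = 28561/16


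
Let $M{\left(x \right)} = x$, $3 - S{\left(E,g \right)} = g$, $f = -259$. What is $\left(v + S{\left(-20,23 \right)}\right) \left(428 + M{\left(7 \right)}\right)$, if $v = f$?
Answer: $-121365$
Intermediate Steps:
$S{\left(E,g \right)} = 3 - g$
$v = -259$
$\left(v + S{\left(-20,23 \right)}\right) \left(428 + M{\left(7 \right)}\right) = \left(-259 + \left(3 - 23\right)\right) \left(428 + 7\right) = \left(-259 + \left(3 - 23\right)\right) 435 = \left(-259 - 20\right) 435 = \left(-279\right) 435 = -121365$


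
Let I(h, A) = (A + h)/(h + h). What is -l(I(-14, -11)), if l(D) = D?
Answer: -25/28 ≈ -0.89286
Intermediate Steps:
I(h, A) = (A + h)/(2*h) (I(h, A) = (A + h)/((2*h)) = (A + h)*(1/(2*h)) = (A + h)/(2*h))
-l(I(-14, -11)) = -(-11 - 14)/(2*(-14)) = -(-1)*(-25)/(2*14) = -1*25/28 = -25/28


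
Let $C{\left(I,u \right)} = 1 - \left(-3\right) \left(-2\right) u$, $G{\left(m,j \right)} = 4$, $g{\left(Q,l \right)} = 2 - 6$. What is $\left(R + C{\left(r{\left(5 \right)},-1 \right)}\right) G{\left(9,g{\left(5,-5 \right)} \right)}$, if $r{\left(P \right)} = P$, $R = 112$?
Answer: $476$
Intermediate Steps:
$g{\left(Q,l \right)} = -4$ ($g{\left(Q,l \right)} = 2 - 6 = -4$)
$C{\left(I,u \right)} = 1 - 6 u$
$\left(R + C{\left(r{\left(5 \right)},-1 \right)}\right) G{\left(9,g{\left(5,-5 \right)} \right)} = \left(112 + \left(1 - -6\right)\right) 4 = \left(112 + \left(1 + 6\right)\right) 4 = \left(112 + 7\right) 4 = 119 \cdot 4 = 476$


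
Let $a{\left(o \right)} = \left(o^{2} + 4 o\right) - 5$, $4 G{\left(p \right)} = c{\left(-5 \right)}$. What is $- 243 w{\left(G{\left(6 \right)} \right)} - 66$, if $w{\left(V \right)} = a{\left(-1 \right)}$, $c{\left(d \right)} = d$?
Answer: $1878$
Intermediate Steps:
$G{\left(p \right)} = - \frac{5}{4}$ ($G{\left(p \right)} = \frac{1}{4} \left(-5\right) = - \frac{5}{4}$)
$a{\left(o \right)} = -5 + o^{2} + 4 o$
$w{\left(V \right)} = -8$ ($w{\left(V \right)} = -5 + \left(-1\right)^{2} + 4 \left(-1\right) = -5 + 1 - 4 = -8$)
$- 243 w{\left(G{\left(6 \right)} \right)} - 66 = \left(-243\right) \left(-8\right) - 66 = 1944 - 66 = 1878$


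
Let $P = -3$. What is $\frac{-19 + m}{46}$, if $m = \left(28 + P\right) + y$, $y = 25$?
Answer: $\frac{31}{46} \approx 0.67391$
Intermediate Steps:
$m = 50$ ($m = \left(28 - 3\right) + 25 = 25 + 25 = 50$)
$\frac{-19 + m}{46} = \frac{-19 + 50}{46} = \frac{1}{46} \cdot 31 = \frac{31}{46}$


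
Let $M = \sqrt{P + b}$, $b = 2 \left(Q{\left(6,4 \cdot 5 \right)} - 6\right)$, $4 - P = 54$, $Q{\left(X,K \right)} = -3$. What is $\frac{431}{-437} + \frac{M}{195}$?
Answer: $- \frac{431}{437} + \frac{2 i \sqrt{17}}{195} \approx -0.98627 + 0.042288 i$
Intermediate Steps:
$P = -50$ ($P = 4 - 54 = -50$)
$b = -18$ ($b = 2 \left(-3 - 6\right) = 2 \left(-9\right) = -18$)
$M = 2 i \sqrt{17}$ ($M = \sqrt{-50 - 18} = \sqrt{-68} = 2 i \sqrt{17} \approx 8.2462 i$)
$\frac{431}{-437} + \frac{M}{195} = \frac{431}{-437} + \frac{2 i \sqrt{17}}{195} = 431 \left(- \frac{1}{437}\right) + 2 i \sqrt{17} \cdot \frac{1}{195} = - \frac{431}{437} + \frac{2 i \sqrt{17}}{195}$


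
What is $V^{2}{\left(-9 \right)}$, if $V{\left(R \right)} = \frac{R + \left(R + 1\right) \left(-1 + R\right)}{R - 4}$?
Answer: $\frac{5041}{169} \approx 29.828$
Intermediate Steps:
$V{\left(R \right)} = \frac{R + \left(1 + R\right) \left(-1 + R\right)}{-4 + R}$
$V^{2}{\left(-9 \right)} = \left(\frac{-1 - 9 + \left(-9\right)^{2}}{-4 - 9}\right)^{2} = \left(\frac{-1 - 9 + 81}{-13}\right)^{2} = \left(\left(- \frac{1}{13}\right) 71\right)^{2} = \left(- \frac{71}{13}\right)^{2} = \frac{5041}{169}$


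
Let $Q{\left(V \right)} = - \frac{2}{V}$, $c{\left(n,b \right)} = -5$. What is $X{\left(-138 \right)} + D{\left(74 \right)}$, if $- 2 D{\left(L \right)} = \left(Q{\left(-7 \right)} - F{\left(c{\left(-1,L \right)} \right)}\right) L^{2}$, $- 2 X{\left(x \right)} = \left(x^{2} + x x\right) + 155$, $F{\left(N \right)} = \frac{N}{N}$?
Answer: $- \frac{240321}{14} \approx -17166.0$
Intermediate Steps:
$F{\left(N \right)} = 1$
$X{\left(x \right)} = - \frac{155}{2} - x^{2}$ ($X{\left(x \right)} = - \frac{\left(x^{2} + x x\right) + 155}{2} = - \frac{\left(x^{2} + x^{2}\right) + 155}{2} = - \frac{2 x^{2} + 155}{2} = - \frac{155 + 2 x^{2}}{2} = - \frac{155}{2} - x^{2}$)
$D{\left(L \right)} = \frac{5 L^{2}}{14}$ ($D{\left(L \right)} = - \frac{\left(- \frac{2}{-7} - 1\right) L^{2}}{2} = - \frac{\left(\left(-2\right) \left(- \frac{1}{7}\right) - 1\right) L^{2}}{2} = - \frac{\left(\frac{2}{7} - 1\right) L^{2}}{2} = - \frac{\left(- \frac{5}{7}\right) L^{2}}{2} = \frac{5 L^{2}}{14}$)
$X{\left(-138 \right)} + D{\left(74 \right)} = \left(- \frac{155}{2} - \left(-138\right)^{2}\right) + \frac{5 \cdot 74^{2}}{14} = \left(- \frac{155}{2} - 19044\right) + \frac{5}{14} \cdot 5476 = \left(- \frac{155}{2} - 19044\right) + \frac{13690}{7} = - \frac{38243}{2} + \frac{13690}{7} = - \frac{240321}{14}$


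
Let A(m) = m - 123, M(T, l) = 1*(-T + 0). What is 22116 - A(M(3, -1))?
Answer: 22242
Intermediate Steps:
M(T, l) = -T (M(T, l) = 1*(-T) = -T)
A(m) = -123 + m
22116 - A(M(3, -1)) = 22116 - (-123 - 1*3) = 22116 - (-123 - 3) = 22116 - 1*(-126) = 22116 + 126 = 22242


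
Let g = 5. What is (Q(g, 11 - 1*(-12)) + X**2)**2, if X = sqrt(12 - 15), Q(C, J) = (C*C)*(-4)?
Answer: 10609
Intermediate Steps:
Q(C, J) = -4*C**2 (Q(C, J) = C**2*(-4) = -4*C**2)
X = I*sqrt(3) (X = sqrt(-3) = I*sqrt(3) ≈ 1.732*I)
(Q(g, 11 - 1*(-12)) + X**2)**2 = (-4*5**2 + (I*sqrt(3))**2)**2 = (-4*25 - 3)**2 = (-100 - 3)**2 = (-103)**2 = 10609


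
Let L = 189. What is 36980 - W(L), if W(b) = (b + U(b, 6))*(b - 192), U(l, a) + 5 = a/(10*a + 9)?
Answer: 863242/23 ≈ 37532.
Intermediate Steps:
U(l, a) = -5 + a/(9 + 10*a) (U(l, a) = -5 + a/(10*a + 9) = -5 + a/(9 + 10*a))
W(b) = (-192 + b)*(-113/23 + b) (W(b) = (b + (-45 - 49*6)/(9 + 10*6))*(b - 192) = (b + (-45 - 294)/(9 + 60))*(-192 + b) = (b - 339/69)*(-192 + b) = (b + (1/69)*(-339))*(-192 + b) = (b - 113/23)*(-192 + b) = (-113/23 + b)*(-192 + b) = (-192 + b)*(-113/23 + b))
36980 - W(L) = 36980 - (21696/23 + 189² - 4529/23*189) = 36980 - (21696/23 + 35721 - 855981/23) = 36980 - 1*(-12702/23) = 36980 + 12702/23 = 863242/23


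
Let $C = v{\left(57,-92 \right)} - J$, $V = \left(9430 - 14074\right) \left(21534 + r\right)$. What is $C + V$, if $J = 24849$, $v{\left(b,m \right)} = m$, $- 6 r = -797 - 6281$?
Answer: $-105507209$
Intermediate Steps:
$r = \frac{3539}{3}$ ($r = - \frac{-797 - 6281}{6} = \left(- \frac{1}{6}\right) \left(-7078\right) = \frac{3539}{3} \approx 1179.7$)
$V = -105482268$ ($V = \left(9430 - 14074\right) \left(21534 + \frac{3539}{3}\right) = \left(-4644\right) \frac{68141}{3} = -105482268$)
$C = -24941$ ($C = -92 - 24849 = -24941$)
$C + V = -24941 - 105482268 = -105507209$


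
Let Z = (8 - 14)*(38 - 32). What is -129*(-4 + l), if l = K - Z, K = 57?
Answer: -11481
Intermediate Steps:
Z = -36 (Z = -6*6 = -36)
l = 93 (l = 57 - 1*(-36) = 57 + 36 = 93)
-129*(-4 + l) = -129*(-4 + 93) = -129*89 = -11481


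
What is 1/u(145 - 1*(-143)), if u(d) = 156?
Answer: 1/156 ≈ 0.0064103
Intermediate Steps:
1/u(145 - 1*(-143)) = 1/156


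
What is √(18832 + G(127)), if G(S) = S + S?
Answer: √19086 ≈ 138.15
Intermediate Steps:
G(S) = 2*S
√(18832 + G(127)) = √(18832 + 2*127) = √(18832 + 254) = √19086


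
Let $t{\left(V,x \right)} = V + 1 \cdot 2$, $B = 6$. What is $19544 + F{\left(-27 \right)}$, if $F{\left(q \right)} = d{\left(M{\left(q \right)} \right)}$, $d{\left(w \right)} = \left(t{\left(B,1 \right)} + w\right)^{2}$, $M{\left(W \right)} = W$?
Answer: $19905$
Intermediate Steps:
$t{\left(V,x \right)} = 2 + V$ ($t{\left(V,x \right)} = V + 2 = 2 + V$)
$d{\left(w \right)} = \left(8 + w\right)^{2}$ ($d{\left(w \right)} = \left(\left(2 + 6\right) + w\right)^{2} = \left(8 + w\right)^{2}$)
$F{\left(q \right)} = \left(8 + q\right)^{2}$
$19544 + F{\left(-27 \right)} = 19544 + \left(8 - 27\right)^{2} = 19544 + \left(-19\right)^{2} = 19544 + 361 = 19905$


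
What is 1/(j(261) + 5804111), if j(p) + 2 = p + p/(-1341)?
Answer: 149/864851101 ≈ 1.7228e-7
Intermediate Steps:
j(p) = -2 + 1340*p/1341 (j(p) = -2 + (p + p/(-1341)) = -2 + (p + p*(-1/1341)) = -2 + (p - p/1341) = -2 + 1340*p/1341)
1/(j(261) + 5804111) = 1/((-2 + (1340/1341)*261) + 5804111) = 1/((-2 + 38860/149) + 5804111) = 1/(38562/149 + 5804111) = 1/(864851101/149) = 149/864851101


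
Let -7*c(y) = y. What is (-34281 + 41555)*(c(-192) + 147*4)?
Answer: 31336392/7 ≈ 4.4766e+6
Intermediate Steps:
c(y) = -y/7
(-34281 + 41555)*(c(-192) + 147*4) = (-34281 + 41555)*(-1/7*(-192) + 147*4) = 7274*(192/7 + 588) = 7274*(4308/7) = 31336392/7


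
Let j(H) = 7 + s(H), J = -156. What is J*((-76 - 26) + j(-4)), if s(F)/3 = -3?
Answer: 16224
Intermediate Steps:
s(F) = -9 (s(F) = 3*(-3) = -9)
j(H) = -2 (j(H) = 7 - 9 = -2)
J*((-76 - 26) + j(-4)) = -156*((-76 - 26) - 2) = -156*(-102 - 2) = -156*(-104) = 16224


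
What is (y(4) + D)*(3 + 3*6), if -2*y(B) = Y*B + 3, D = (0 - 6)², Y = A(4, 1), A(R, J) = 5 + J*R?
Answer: 693/2 ≈ 346.50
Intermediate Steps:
Y = 9 (Y = 5 + 1*4 = 5 + 4 = 9)
D = 36 (D = (-6)² = 36)
y(B) = -3/2 - 9*B/2 (y(B) = -(9*B + 3)/2 = -(3 + 9*B)/2 = -3/2 - 9*B/2)
(y(4) + D)*(3 + 3*6) = ((-3/2 - 9/2*4) + 36)*(3 + 3*6) = ((-3/2 - 18) + 36)*(3 + 18) = (-39/2 + 36)*21 = (33/2)*21 = 693/2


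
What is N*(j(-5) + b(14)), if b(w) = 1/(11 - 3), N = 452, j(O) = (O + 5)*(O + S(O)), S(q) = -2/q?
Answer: 113/2 ≈ 56.500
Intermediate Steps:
j(O) = (5 + O)*(O - 2/O) (j(O) = (O + 5)*(O - 2/O) = (5 + O)*(O - 2/O))
b(w) = ⅛ (b(w) = 1/8 = ⅛)
N*(j(-5) + b(14)) = 452*((-2 + (-5)² - 10/(-5) + 5*(-5)) + ⅛) = 452*((-2 + 25 - 10*(-⅕) - 25) + ⅛) = 452*((-2 + 25 + 2 - 25) + ⅛) = 452*(0 + ⅛) = 452*(⅛) = 113/2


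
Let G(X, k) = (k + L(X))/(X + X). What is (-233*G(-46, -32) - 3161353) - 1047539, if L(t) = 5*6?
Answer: -193609265/46 ≈ -4.2089e+6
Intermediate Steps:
L(t) = 30
G(X, k) = (30 + k)/(2*X) (G(X, k) = (k + 30)/(X + X) = (30 + k)/((2*X)) = (30 + k)*(1/(2*X)) = (30 + k)/(2*X))
(-233*G(-46, -32) - 3161353) - 1047539 = (-233*(30 - 32)/(2*(-46)) - 3161353) - 1047539 = (-233*(-1)*(-2)/(2*46) - 3161353) - 1047539 = (-233*1/46 - 3161353) - 1047539 = (-233/46 - 3161353) - 1047539 = -145422471/46 - 1047539 = -193609265/46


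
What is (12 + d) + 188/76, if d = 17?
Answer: 598/19 ≈ 31.474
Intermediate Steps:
(12 + d) + 188/76 = (12 + 17) + 188/76 = 29 + 188*(1/76) = 29 + 47/19 = 598/19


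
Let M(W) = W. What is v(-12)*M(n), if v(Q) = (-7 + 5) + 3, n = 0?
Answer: 0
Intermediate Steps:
v(Q) = 1 (v(Q) = -2 + 3 = 1)
v(-12)*M(n) = 1*0 = 0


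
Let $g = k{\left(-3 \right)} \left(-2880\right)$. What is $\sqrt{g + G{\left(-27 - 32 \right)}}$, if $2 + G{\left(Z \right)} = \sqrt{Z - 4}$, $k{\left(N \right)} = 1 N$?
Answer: $\sqrt{8638 + 3 i \sqrt{7}} \approx 92.941 + 0.0427 i$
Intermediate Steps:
$k{\left(N \right)} = N$
$g = 8640$ ($g = \left(-3\right) \left(-2880\right) = 8640$)
$G{\left(Z \right)} = -2 + \sqrt{-4 + Z}$ ($G{\left(Z \right)} = -2 + \sqrt{Z - 4} = -2 + \sqrt{-4 + Z}$)
$\sqrt{g + G{\left(-27 - 32 \right)}} = \sqrt{8640 - \left(2 - \sqrt{-4 - 59}\right)} = \sqrt{8640 - \left(2 - \sqrt{-63}\right)} = \sqrt{8640 - \left(2 - 3 i \sqrt{7}\right)} = \sqrt{8638 + 3 i \sqrt{7}}$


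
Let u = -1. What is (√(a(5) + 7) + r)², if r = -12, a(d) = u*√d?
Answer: (12 - √(7 - √5))² ≈ 96.380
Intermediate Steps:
a(d) = -√d
(√(a(5) + 7) + r)² = (√(-√5 + 7) - 12)² = (√(7 - √5) - 12)² = (-12 + √(7 - √5))²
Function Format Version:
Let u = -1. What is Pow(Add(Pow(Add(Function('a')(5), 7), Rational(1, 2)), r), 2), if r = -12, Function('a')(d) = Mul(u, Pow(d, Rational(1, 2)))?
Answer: Pow(Add(12, Mul(-1, Pow(Add(7, Mul(-1, Pow(5, Rational(1, 2)))), Rational(1, 2)))), 2) ≈ 96.380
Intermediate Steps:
Function('a')(d) = Mul(-1, Pow(d, Rational(1, 2)))
Pow(Add(Pow(Add(Function('a')(5), 7), Rational(1, 2)), r), 2) = Pow(Add(Pow(Add(Mul(-1, Pow(5, Rational(1, 2))), 7), Rational(1, 2)), -12), 2) = Pow(Add(Pow(Add(7, Mul(-1, Pow(5, Rational(1, 2)))), Rational(1, 2)), -12), 2) = Pow(Add(-12, Pow(Add(7, Mul(-1, Pow(5, Rational(1, 2)))), Rational(1, 2))), 2)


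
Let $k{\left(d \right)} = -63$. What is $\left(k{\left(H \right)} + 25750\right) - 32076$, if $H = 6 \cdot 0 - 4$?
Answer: $-6389$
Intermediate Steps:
$H = -4$ ($H = 0 - 4 = -4$)
$\left(k{\left(H \right)} + 25750\right) - 32076 = \left(-63 + 25750\right) - 32076 = 25687 - 32076 = -6389$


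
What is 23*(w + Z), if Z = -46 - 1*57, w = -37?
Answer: -3220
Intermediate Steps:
Z = -103 (Z = -46 - 57 = -103)
23*(w + Z) = 23*(-37 - 103) = 23*(-140) = -3220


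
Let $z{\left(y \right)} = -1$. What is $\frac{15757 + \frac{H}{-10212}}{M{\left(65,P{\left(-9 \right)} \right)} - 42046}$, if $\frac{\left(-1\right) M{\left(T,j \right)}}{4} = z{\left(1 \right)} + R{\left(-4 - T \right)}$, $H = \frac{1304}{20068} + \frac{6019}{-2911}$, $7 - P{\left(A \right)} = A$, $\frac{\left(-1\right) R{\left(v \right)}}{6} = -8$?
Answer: $- \frac{2350015100990045}{6298821891219096} \approx -0.37309$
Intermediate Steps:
$R{\left(v \right)} = 48$ ($R{\left(v \right)} = \left(-6\right) \left(-8\right) = 48$)
$P{\left(A \right)} = 7 - A$
$H = - \frac{29248337}{14604487}$ ($H = 1304 \cdot \frac{1}{20068} + 6019 \left(- \frac{1}{2911}\right) = \frac{326}{5017} - \frac{6019}{2911} = - \frac{29248337}{14604487} \approx -2.0027$)
$M{\left(T,j \right)} = -188$ ($M{\left(T,j \right)} = - 4 \left(-1 + 48\right) = \left(-4\right) 47 = -188$)
$\frac{15757 + \frac{H}{-10212}}{M{\left(65,P{\left(-9 \right)} \right)} - 42046} = \frac{15757 - \frac{29248337}{14604487 \left(-10212\right)}}{-188 - 42046} = \frac{15757 - - \frac{29248337}{149141021244}}{-42234} = \left(15757 + \frac{29248337}{149141021244}\right) \left(- \frac{1}{42234}\right) = \frac{2350015100990045}{149141021244} \left(- \frac{1}{42234}\right) = - \frac{2350015100990045}{6298821891219096}$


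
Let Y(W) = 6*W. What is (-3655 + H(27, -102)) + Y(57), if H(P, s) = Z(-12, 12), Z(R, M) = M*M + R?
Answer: -3181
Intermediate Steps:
Z(R, M) = R + M² (Z(R, M) = M² + R = R + M²)
H(P, s) = 132 (H(P, s) = -12 + 12² = -12 + 144 = 132)
(-3655 + H(27, -102)) + Y(57) = (-3655 + 132) + 6*57 = -3523 + 342 = -3181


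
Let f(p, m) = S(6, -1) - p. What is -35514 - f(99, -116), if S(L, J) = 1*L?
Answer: -35421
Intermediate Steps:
S(L, J) = L
f(p, m) = 6 - p
-35514 - f(99, -116) = -35514 - (6 - 1*99) = -35514 - (6 - 99) = -35514 - 1*(-93) = -35514 + 93 = -35421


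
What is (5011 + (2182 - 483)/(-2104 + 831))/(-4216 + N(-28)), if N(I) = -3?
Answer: -6377304/5370787 ≈ -1.1874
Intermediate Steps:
(5011 + (2182 - 483)/(-2104 + 831))/(-4216 + N(-28)) = (5011 + (2182 - 483)/(-2104 + 831))/(-4216 - 3) = (5011 + 1699/(-1273))/(-4219) = (5011 + 1699*(-1/1273))*(-1/4219) = (5011 - 1699/1273)*(-1/4219) = (6377304/1273)*(-1/4219) = -6377304/5370787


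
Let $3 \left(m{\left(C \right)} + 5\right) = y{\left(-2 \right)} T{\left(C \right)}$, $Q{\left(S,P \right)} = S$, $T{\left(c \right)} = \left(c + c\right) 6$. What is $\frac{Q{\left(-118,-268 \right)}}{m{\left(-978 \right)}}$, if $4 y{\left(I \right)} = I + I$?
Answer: $- \frac{118}{3907} \approx -0.030202$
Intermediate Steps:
$T{\left(c \right)} = 12 c$ ($T{\left(c \right)} = 2 c 6 = 12 c$)
$y{\left(I \right)} = \frac{I}{2}$ ($y{\left(I \right)} = \frac{I + I}{4} = \frac{2 I}{4} = \frac{I}{2}$)
$m{\left(C \right)} = -5 - 4 C$ ($m{\left(C \right)} = -5 + \frac{\frac{1}{2} \left(-2\right) 12 C}{3} = -5 + \frac{\left(-1\right) 12 C}{3} = -5 + \frac{\left(-12\right) C}{3} = -5 - 4 C$)
$\frac{Q{\left(-118,-268 \right)}}{m{\left(-978 \right)}} = - \frac{118}{-5 - -3912} = - \frac{118}{-5 + 3912} = - \frac{118}{3907}$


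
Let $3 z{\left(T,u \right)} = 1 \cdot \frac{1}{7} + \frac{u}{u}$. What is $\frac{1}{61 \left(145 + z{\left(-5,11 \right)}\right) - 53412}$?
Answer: $- \frac{21}{935419} \approx -2.245 \cdot 10^{-5}$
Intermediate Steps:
$z{\left(T,u \right)} = \frac{8}{21}$ ($z{\left(T,u \right)} = \frac{1 \cdot \frac{1}{7} + \frac{u}{u}}{3} = \frac{1 \cdot \frac{1}{7} + 1}{3} = \frac{\frac{1}{7} + 1}{3} = \frac{1}{3} \cdot \frac{8}{7} = \frac{8}{21}$)
$\frac{1}{61 \left(145 + z{\left(-5,11 \right)}\right) - 53412} = \frac{1}{61 \left(145 + \frac{8}{21}\right) - 53412} = \frac{1}{61 \cdot \frac{3053}{21} - 53412} = \frac{1}{\frac{186233}{21} - 53412} = \frac{1}{- \frac{935419}{21}} = - \frac{21}{935419}$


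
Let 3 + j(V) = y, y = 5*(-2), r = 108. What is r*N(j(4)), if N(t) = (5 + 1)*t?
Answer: -8424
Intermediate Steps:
y = -10
j(V) = -13 (j(V) = -3 - 10 = -13)
N(t) = 6*t
r*N(j(4)) = 108*(6*(-13)) = 108*(-78) = -8424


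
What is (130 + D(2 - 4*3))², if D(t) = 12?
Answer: 20164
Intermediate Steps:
(130 + D(2 - 4*3))² = (130 + 12)² = 142² = 20164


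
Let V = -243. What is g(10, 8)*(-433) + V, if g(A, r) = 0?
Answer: -243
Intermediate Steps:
g(10, 8)*(-433) + V = 0*(-433) - 243 = 0 - 243 = -243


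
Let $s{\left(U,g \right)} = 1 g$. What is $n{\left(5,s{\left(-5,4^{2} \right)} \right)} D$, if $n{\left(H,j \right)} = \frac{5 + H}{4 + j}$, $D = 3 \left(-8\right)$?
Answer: $-12$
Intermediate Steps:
$s{\left(U,g \right)} = g$
$D = -24$
$n{\left(H,j \right)} = \frac{5 + H}{4 + j}$
$n{\left(5,s{\left(-5,4^{2} \right)} \right)} D = \frac{5 + 5}{4 + 4^{2}} \left(-24\right) = \frac{1}{4 + 16} \cdot 10 \left(-24\right) = \frac{1}{20} \cdot 10 \left(-24\right) = \frac{1}{2} \left(-24\right) = -12$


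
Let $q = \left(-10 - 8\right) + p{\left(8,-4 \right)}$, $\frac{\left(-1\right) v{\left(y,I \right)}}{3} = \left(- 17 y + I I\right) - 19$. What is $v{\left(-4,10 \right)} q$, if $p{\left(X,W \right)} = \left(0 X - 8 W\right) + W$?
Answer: $-4470$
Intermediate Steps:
$v{\left(y,I \right)} = 57 - 3 I^{2} + 51 y$ ($v{\left(y,I \right)} = - 3 \left(\left(- 17 y + I I\right) - 19\right) = - 3 \left(\left(- 17 y + I^{2}\right) - 19\right) = - 3 \left(\left(I^{2} - 17 y\right) - 19\right) = - 3 \left(-19 + I^{2} - 17 y\right) = 57 - 3 I^{2} + 51 y$)
$p{\left(X,W \right)} = - 7 W$ ($p{\left(X,W \right)} = \left(0 - 8 W\right) + W = - 8 W + W = - 7 W$)
$q = 10$ ($q = \left(-10 - 8\right) - -28 = -18 + 28 = 10$)
$v{\left(-4,10 \right)} q = \left(57 - 3 \cdot 10^{2} + 51 \left(-4\right)\right) 10 = \left(57 - 300 - 204\right) 10 = \left(-447\right) 10 = -4470$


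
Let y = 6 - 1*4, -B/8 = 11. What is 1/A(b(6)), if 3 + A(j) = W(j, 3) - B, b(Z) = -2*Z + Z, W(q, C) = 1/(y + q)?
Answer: 4/339 ≈ 0.011799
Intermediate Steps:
B = -88 (B = -8*11 = -88)
y = 2 (y = 6 - 4 = 2)
W(q, C) = 1/(2 + q)
b(Z) = -Z
A(j) = 85 + 1/(2 + j) (A(j) = -3 + (1/(2 + j) - 1*(-88)) = -3 + (1/(2 + j) + 88) = -3 + (88 + 1/(2 + j)) = 85 + 1/(2 + j))
1/A(b(6)) = 1/((171 + 85*(-1*6))/(2 - 1*6)) = 1/((171 + 85*(-6))/(2 - 6)) = 1/((171 - 510)/(-4)) = 1/(-1/4*(-339)) = 1/(339/4) = 4/339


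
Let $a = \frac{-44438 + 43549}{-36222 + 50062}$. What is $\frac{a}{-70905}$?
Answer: $\frac{889}{981325200} \approx 9.0592 \cdot 10^{-7}$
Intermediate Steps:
$a = - \frac{889}{13840} \approx -0.064234$
$\frac{a}{-70905} = - \frac{889}{13840 \left(-70905\right)} = \left(- \frac{889}{13840}\right) \left(- \frac{1}{70905}\right) = \frac{889}{981325200}$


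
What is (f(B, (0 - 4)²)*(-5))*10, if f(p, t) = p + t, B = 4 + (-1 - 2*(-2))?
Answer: -1150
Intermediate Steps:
B = 7 (B = 4 + (-1 + 4) = 4 + 3 = 7)
(f(B, (0 - 4)²)*(-5))*10 = ((7 + (0 - 4)²)*(-5))*10 = ((7 + (-4)²)*(-5))*10 = ((7 + 16)*(-5))*10 = (23*(-5))*10 = -115*10 = -1150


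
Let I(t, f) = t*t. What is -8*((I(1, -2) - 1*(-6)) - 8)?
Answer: 8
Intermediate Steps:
I(t, f) = t²
-8*((I(1, -2) - 1*(-6)) - 8) = -8*((1² - 1*(-6)) - 8) = -8*((1 + 6) - 8) = -8*(7 - 8) = -8*(-1) = 8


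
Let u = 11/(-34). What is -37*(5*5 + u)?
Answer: -31043/34 ≈ -913.03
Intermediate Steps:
u = -11/34 (u = 11*(-1/34) = -11/34 ≈ -0.32353)
-37*(5*5 + u) = -37*(5*5 - 11/34) = -37*(25 - 11/34) = -37*839/34 = -31043/34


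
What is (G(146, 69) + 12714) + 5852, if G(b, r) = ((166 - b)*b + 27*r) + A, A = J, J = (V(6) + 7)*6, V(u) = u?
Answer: 23427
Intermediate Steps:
J = 78 (J = (6 + 7)*6 = 13*6 = 78)
A = 78
G(b, r) = 78 + 27*r + b*(166 - b) (G(b, r) = ((166 - b)*b + 27*r) + 78 = (b*(166 - b) + 27*r) + 78 = (27*r + b*(166 - b)) + 78 = 78 + 27*r + b*(166 - b))
(G(146, 69) + 12714) + 5852 = ((78 - 1*146² + 27*69 + 166*146) + 12714) + 5852 = ((78 - 1*21316 + 1863 + 24236) + 12714) + 5852 = ((78 - 21316 + 1863 + 24236) + 12714) + 5852 = (4861 + 12714) + 5852 = 17575 + 5852 = 23427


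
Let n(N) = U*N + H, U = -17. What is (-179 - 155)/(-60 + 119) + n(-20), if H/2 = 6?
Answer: 20434/59 ≈ 346.34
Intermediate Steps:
H = 12 (H = 2*6 = 12)
n(N) = 12 - 17*N (n(N) = -17*N + 12 = 12 - 17*N)
(-179 - 155)/(-60 + 119) + n(-20) = (-179 - 155)/(-60 + 119) + (12 - 17*(-20)) = -334/59 + (12 + 340) = -334*1/59 + 352 = -334/59 + 352 = 20434/59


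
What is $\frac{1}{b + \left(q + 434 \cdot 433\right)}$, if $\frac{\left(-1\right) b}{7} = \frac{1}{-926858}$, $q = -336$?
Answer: $\frac{926858}{173865584795} \approx 5.3309 \cdot 10^{-6}$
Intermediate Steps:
$b = \frac{7}{926858}$ ($b = - \frac{7}{-926858} = \left(-7\right) \left(- \frac{1}{926858}\right) = \frac{7}{926858} \approx 7.5524 \cdot 10^{-6}$)
$\frac{1}{b + \left(q + 434 \cdot 433\right)} = \frac{1}{\frac{7}{926858} + \left(-336 + 434 \cdot 433\right)} = \frac{1}{\frac{7}{926858} + \left(-336 + 187922\right)} = \frac{1}{\frac{7}{926858} + 187586} = \frac{1}{\frac{173865584795}{926858}} = \frac{926858}{173865584795}$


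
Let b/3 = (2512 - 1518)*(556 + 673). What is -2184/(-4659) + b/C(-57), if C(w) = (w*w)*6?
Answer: 950957861/5045697 ≈ 188.47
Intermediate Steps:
C(w) = 6*w**2 (C(w) = w**2*6 = 6*w**2)
b = 3664878 (b = 3*((2512 - 1518)*(556 + 673)) = 3*(994*1229) = 3*1221626 = 3664878)
-2184/(-4659) + b/C(-57) = -2184/(-4659) + 3664878/((6*(-57)**2)) = -2184*(-1/4659) + 3664878/((6*3249)) = 728/1553 + 3664878/19494 = 728/1553 + 3664878*(1/19494) = 728/1553 + 610813/3249 = 950957861/5045697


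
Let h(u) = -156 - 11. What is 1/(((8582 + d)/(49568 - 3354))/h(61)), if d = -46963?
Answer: 1102534/5483 ≈ 201.08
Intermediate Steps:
h(u) = -167
1/(((8582 + d)/(49568 - 3354))/h(61)) = 1/(((8582 - 46963)/(49568 - 3354))/(-167)) = 1/(-38381/46214*(-1/167)) = 1/(-38381*1/46214*(-1/167)) = 1/(-5483/6602*(-1/167)) = 1/(5483/1102534) = 1102534/5483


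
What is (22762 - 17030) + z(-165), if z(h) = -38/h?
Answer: 945818/165 ≈ 5732.2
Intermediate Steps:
(22762 - 17030) + z(-165) = (22762 - 17030) - 38/(-165) = 5732 - 38*(-1/165) = 5732 + 38/165 = 945818/165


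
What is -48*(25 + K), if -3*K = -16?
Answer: -1456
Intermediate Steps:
K = 16/3 (K = -⅓*(-16) = 16/3 ≈ 5.3333)
-48*(25 + K) = -48*(25 + 16/3) = -48*91/3 = -1456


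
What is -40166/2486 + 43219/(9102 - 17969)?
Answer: -231797178/11021681 ≈ -21.031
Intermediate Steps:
-40166/2486 + 43219/(9102 - 17969) = -40166*1/2486 + 43219/(-8867) = -20083/1243 + 43219*(-1/8867) = -20083/1243 - 43219/8867 = -231797178/11021681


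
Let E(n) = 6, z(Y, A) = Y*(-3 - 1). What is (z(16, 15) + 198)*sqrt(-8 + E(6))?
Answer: 134*I*sqrt(2) ≈ 189.5*I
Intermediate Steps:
z(Y, A) = -4*Y (z(Y, A) = Y*(-4) = -4*Y)
(z(16, 15) + 198)*sqrt(-8 + E(6)) = (-4*16 + 198)*sqrt(-8 + 6) = (-64 + 198)*sqrt(-2) = 134*(I*sqrt(2)) = 134*I*sqrt(2)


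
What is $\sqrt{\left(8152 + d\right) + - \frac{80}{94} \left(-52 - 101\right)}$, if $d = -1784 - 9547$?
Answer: $\frac{i \sqrt{6734771}}{47} \approx 55.216 i$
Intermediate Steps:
$d = -11331$
$\sqrt{\left(8152 + d\right) + - \frac{80}{94} \left(-52 - 101\right)} = \sqrt{\left(8152 - 11331\right) + - \frac{80}{94} \left(-52 - 101\right)} = \sqrt{-3179 + \left(-80\right) \frac{1}{94} \left(-153\right)} = \sqrt{-3179 - - \frac{6120}{47}} = \sqrt{-3179 + \frac{6120}{47}} = \sqrt{- \frac{143293}{47}} = \frac{i \sqrt{6734771}}{47}$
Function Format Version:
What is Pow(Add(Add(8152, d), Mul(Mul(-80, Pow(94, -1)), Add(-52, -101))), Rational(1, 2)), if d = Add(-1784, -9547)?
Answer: Mul(Rational(1, 47), I, Pow(6734771, Rational(1, 2))) ≈ Mul(55.216, I)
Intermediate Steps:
d = -11331
Pow(Add(Add(8152, d), Mul(Mul(-80, Pow(94, -1)), Add(-52, -101))), Rational(1, 2)) = Pow(Add(Add(8152, -11331), Mul(Mul(-80, Pow(94, -1)), Add(-52, -101))), Rational(1, 2)) = Pow(Add(-3179, Mul(Mul(-80, Rational(1, 94)), -153)), Rational(1, 2)) = Pow(Add(-3179, Mul(Rational(-40, 47), -153)), Rational(1, 2)) = Pow(Add(-3179, Rational(6120, 47)), Rational(1, 2)) = Pow(Rational(-143293, 47), Rational(1, 2)) = Mul(Rational(1, 47), I, Pow(6734771, Rational(1, 2)))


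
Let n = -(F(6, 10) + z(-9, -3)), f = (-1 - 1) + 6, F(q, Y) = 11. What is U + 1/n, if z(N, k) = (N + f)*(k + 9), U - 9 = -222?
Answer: -4046/19 ≈ -212.95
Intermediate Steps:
f = 4 (f = -2 + 6 = 4)
U = -213 (U = 9 - 222 = -213)
z(N, k) = (4 + N)*(9 + k) (z(N, k) = (N + 4)*(k + 9) = (4 + N)*(9 + k))
n = 19 (n = -(11 + (36 + 4*(-3) + 9*(-9) - 9*(-3))) = -(11 + (36 - 12 - 81 + 27)) = -(11 - 30) = -1*(-19) = 19)
U + 1/n = -213 + 1/19 = -4046/19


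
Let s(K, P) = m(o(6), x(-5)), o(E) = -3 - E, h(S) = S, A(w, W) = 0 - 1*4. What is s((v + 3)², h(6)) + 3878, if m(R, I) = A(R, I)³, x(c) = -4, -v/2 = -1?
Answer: 3814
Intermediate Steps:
A(w, W) = -4 (A(w, W) = 0 - 4 = -4)
v = 2 (v = -2*(-1) = 2)
m(R, I) = -64 (m(R, I) = (-4)³ = -64)
s(K, P) = -64
s((v + 3)², h(6)) + 3878 = -64 + 3878 = 3814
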